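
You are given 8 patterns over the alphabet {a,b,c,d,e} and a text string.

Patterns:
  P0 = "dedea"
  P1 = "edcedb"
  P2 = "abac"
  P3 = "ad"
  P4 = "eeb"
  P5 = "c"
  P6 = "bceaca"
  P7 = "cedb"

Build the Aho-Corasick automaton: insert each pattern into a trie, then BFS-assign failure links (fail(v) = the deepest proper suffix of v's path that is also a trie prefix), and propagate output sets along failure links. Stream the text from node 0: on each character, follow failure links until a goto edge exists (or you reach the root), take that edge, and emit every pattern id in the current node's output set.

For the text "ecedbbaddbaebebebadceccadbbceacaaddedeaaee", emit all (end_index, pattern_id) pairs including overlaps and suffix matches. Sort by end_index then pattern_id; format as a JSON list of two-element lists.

Build automaton:
Trie (insert patterns):
  0='ε' goto a→12 b→20 c→19 d→1 e→6
  1='d' goto e→2
  2='de' goto d→3
  3='ded' goto e→4
  4='dede' goto a→5
  5='dedea' goto ·  ←P0
  6='e' goto d→7 e→17
  7='ed' goto c→8
  8='edc' goto e→9
  9='edce' goto d→10
  10='edced' goto b→11
  11='edcedb' goto ·  ←P1
  12='a' goto b→13 d→16
  13='ab' goto a→14
  14='aba' goto c→15
  15='abac' goto ·  ←P2
  16='ad' goto ·  ←P3
  17='ee' goto b→18
  18='eeb' goto ·  ←P4
  19='c' goto e→26  ←P5
  20='b' goto c→21
  21='bc' goto e→22
  22='bce' goto a→23
  23='bcea' goto c→24
  24='bceac' goto a→25
  25='bceaca' goto ·  ←P6
  26='ce' goto d→27
  27='ced' goto b→28
  28='cedb' goto ·  ←P7

Failure links (BFS by depth):
  n1('d'): parent n0 fail=0; on 'd' 0 → fail=0;  out ∅∪∅=∅
  n6('e'): parent n0 fail=0; on 'e' 0 → fail=0;  out ∅∪∅=∅
  n12('a'): parent n0 fail=0; on 'a' 0 → fail=0;  out ∅∪∅=∅
  n19('c'): parent n0 fail=0; on 'c' 0 → fail=0;  out {5}∪∅={5}
  n20('b'): parent n0 fail=0; on 'b' 0 → fail=0;  out ∅∪∅=∅
  n2('de'): parent n1 fail=0; on 'e' 0 → fail=6;  out ∅∪∅=∅
  n7('ed'): parent n6 fail=0; on 'd' 0 → fail=1;  out ∅∪∅=∅
  n13('ab'): parent n12 fail=0; on 'b' 0 → fail=20;  out ∅∪∅=∅
  n16('ad'): parent n12 fail=0; on 'd' 0 → fail=1;  out {3}∪∅={3}
  n17('ee'): parent n6 fail=0; on 'e' 0 → fail=6;  out ∅∪∅=∅
  n21('bc'): parent n20 fail=0; on 'c' 0 → fail=19;  out ∅∪{5}={5}
  n26('ce'): parent n19 fail=0; on 'e' 0 → fail=6;  out ∅∪∅=∅
  n3('ded'): parent n2 fail=6; on 'd' 6 → fail=7;  out ∅∪∅=∅
  n8('edc'): parent n7 fail=1; on 'c' 1→0 → fail=19;  out ∅∪{5}={5}
  n14('aba'): parent n13 fail=20; on 'a' 20→0 → fail=12;  out ∅∪∅=∅
  n18('eeb'): parent n17 fail=6; on 'b' 6→0 → fail=20;  out {4}∪∅={4}
  n22('bce'): parent n21 fail=19; on 'e' 19 → fail=26;  out ∅∪∅=∅
  n27('ced'): parent n26 fail=6; on 'd' 6 → fail=7;  out ∅∪∅=∅
  n4('dede'): parent n3 fail=7; on 'e' 7→1 → fail=2;  out ∅∪∅=∅
  n9('edce'): parent n8 fail=19; on 'e' 19 → fail=26;  out ∅∪∅=∅
  n15('abac'): parent n14 fail=12; on 'c' 12→0 → fail=19;  out {2}∪{5}={2,5}
  n23('bcea'): parent n22 fail=26; on 'a' 26→6→0 → fail=12;  out ∅∪∅=∅
  n28('cedb'): parent n27 fail=7; on 'b' 7→1→0 → fail=20;  out {7}∪∅={7}
  n5('dedea'): parent n4 fail=2; on 'a' 2→6→0 → fail=12;  out {0}∪∅={0}
  n10('edced'): parent n9 fail=26; on 'd' 26 → fail=27;  out ∅∪∅=∅
  n24('bceac'): parent n23 fail=12; on 'c' 12→0 → fail=19;  out ∅∪{5}={5}
  n11('edcedb'): parent n10 fail=27; on 'b' 27 → fail=28;  out {1}∪{7}={1,7}
  n25('bceaca'): parent n24 fail=19; on 'a' 19→0 → fail=12;  out {6}∪∅={6}

Scan:
pos 0 'e': at 6
pos 1 'c': at 19 ·f  emit P5@[1:1]
pos 2 'e': at 26
pos 3 'd': at 27
pos 4 'b': at 28  emit P7@[1:4]
pos 5 'b': at 20 ·f
pos 6 'a': at 12 ·f
pos 7 'd': at 16  emit P3@[6:7]
pos 8 'd': at 1 ·f
pos 9 'b': at 20 ·f
pos 10 'a': at 12 ·f
pos 11 'e': at 6 ·f
pos 12 'b': at 20 ·f
pos 13 'e': at 6 ·f
pos 14 'b': at 20 ·f
pos 15 'e': at 6 ·f
pos 16 'b': at 20 ·f
pos 17 'a': at 12 ·f
pos 18 'd': at 16  emit P3@[17:18]
pos 19 'c': at 19 ·f  emit P5@[19:19]
pos 20 'e': at 26
pos 21 'c': at 19 ·f  emit P5@[21:21]
pos 22 'c': at 19 ·f  emit P5@[22:22]
pos 23 'a': at 12 ·f
pos 24 'd': at 16  emit P3@[23:24]
pos 25 'b': at 20 ·f
pos 26 'b': at 20 ·f
pos 27 'c': at 21  emit P5@[27:27]
pos 28 'e': at 22
pos 29 'a': at 23
pos 30 'c': at 24  emit P5@[30:30]
pos 31 'a': at 25  emit P6@[26:31]
pos 32 'a': at 12 ·f
pos 33 'd': at 16  emit P3@[32:33]
pos 34 'd': at 1 ·f
pos 35 'e': at 2
pos 36 'd': at 3
pos 37 'e': at 4
pos 38 'a': at 5  emit P0@[34:38]
pos 39 'a': at 12 ·f
pos 40 'e': at 6 ·f
pos 41 'e': at 17

Matches: [[1,5],[4,7],[7,3],[18,3],[19,5],[21,5],[22,5],[24,3],[27,5],[30,5],[31,6],[33,3],[38,0]]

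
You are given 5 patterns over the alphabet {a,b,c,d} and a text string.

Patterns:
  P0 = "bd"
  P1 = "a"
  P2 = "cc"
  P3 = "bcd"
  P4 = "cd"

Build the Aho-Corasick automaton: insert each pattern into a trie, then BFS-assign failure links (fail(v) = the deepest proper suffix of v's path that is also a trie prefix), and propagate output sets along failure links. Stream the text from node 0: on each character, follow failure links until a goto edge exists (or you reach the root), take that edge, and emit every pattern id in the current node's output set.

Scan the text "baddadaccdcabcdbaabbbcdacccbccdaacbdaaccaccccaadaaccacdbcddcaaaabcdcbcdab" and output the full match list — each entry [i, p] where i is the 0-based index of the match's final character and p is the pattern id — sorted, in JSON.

Build automaton:
Trie (insert patterns):
  0='ε' goto a→3 b→1 c→4
  1='b' goto c→6 d→2
  2='bd' goto ·  [P0 ends]
  3='a' goto ·  [P1 ends]
  4='c' goto c→5 d→8
  5='cc' goto ·  [P2 ends]
  6='bc' goto d→7
  7='bcd' goto ·  [P3 ends]
  8='cd' goto ·  [P4 ends]

BFS fail/out derivation:
  fail(1) 'b': from fail(0)=0 chase 'b': 0 ⇒ 0;  out=∅∪out(0)=∅
  fail(3) 'a': from fail(0)=0 chase 'a': 0 ⇒ 0;  out={1}∪out(0)={1}
  fail(4) 'c': from fail(0)=0 chase 'c': 0 ⇒ 0;  out=∅∪out(0)=∅
  fail(2) 'bd': from fail(1)=0 chase 'd': 0 ⇒ 0;  out={0}∪out(0)={0}
  fail(5) 'cc': from fail(4)=0 chase 'c': 0 ⇒ 4;  out={2}∪out(4)={2}
  fail(6) 'bc': from fail(1)=0 chase 'c': 0 ⇒ 4;  out=∅∪out(4)=∅
  fail(8) 'cd': from fail(4)=0 chase 'd': 0 ⇒ 0;  out={4}∪out(0)={4}
  fail(7) 'bcd': from fail(6)=4 chase 'd': 4 ⇒ 8;  out={3}∪out(8)={3,4}

Text stream:
[0] read 'b'  n0⇒n1
[1] read 'a'  n1⇒n3 ·f  → match P1@[1:1]
[2] read 'd'  n3⇒n0 ·f
[3] read 'd'  n0⇒n0
[4] read 'a'  n0⇒n3  → match P1@[4:4]
[5] read 'd'  n3⇒n0 ·f
[6] read 'a'  n0⇒n3  → match P1@[6:6]
[7] read 'c'  n3⇒n4 ·f
[8] read 'c'  n4⇒n5  → match P2@[7:8]
[9] read 'd'  n5⇒n8 ·f  → match P4@[8:9]
[10] read 'c'  n8⇒n4 ·f
[11] read 'a'  n4⇒n3 ·f  → match P1@[11:11]
[12] read 'b'  n3⇒n1 ·f
[13] read 'c'  n1⇒n6
[14] read 'd'  n6⇒n7  → match P3@[12:14],P4@[13:14]
[15] read 'b'  n7⇒n1 ·f
[16] read 'a'  n1⇒n3 ·f  → match P1@[16:16]
[17] read 'a'  n3⇒n3 ·f  → match P1@[17:17]
[18] read 'b'  n3⇒n1 ·f
[19] read 'b'  n1⇒n1 ·f
[20] read 'b'  n1⇒n1 ·f
[21] read 'c'  n1⇒n6
[22] read 'd'  n6⇒n7  → match P3@[20:22],P4@[21:22]
[23] read 'a'  n7⇒n3 ·f  → match P1@[23:23]
[24] read 'c'  n3⇒n4 ·f
[25] read 'c'  n4⇒n5  → match P2@[24:25]
[26] read 'c'  n5⇒n5 ·f  → match P2@[25:26]
[27] read 'b'  n5⇒n1 ·f
[28] read 'c'  n1⇒n6
[29] read 'c'  n6⇒n5 ·f  → match P2@[28:29]
[30] read 'd'  n5⇒n8 ·f  → match P4@[29:30]
[31] read 'a'  n8⇒n3 ·f  → match P1@[31:31]
[32] read 'a'  n3⇒n3 ·f  → match P1@[32:32]
[33] read 'c'  n3⇒n4 ·f
[34] read 'b'  n4⇒n1 ·f
[35] read 'd'  n1⇒n2  → match P0@[34:35]
[36] read 'a'  n2⇒n3 ·f  → match P1@[36:36]
[37] read 'a'  n3⇒n3 ·f  → match P1@[37:37]
[38] read 'c'  n3⇒n4 ·f
[39] read 'c'  n4⇒n5  → match P2@[38:39]
[40] read 'a'  n5⇒n3 ·f  → match P1@[40:40]
[41] read 'c'  n3⇒n4 ·f
[42] read 'c'  n4⇒n5  → match P2@[41:42]
[43] read 'c'  n5⇒n5 ·f  → match P2@[42:43]
[44] read 'c'  n5⇒n5 ·f  → match P2@[43:44]
[45] read 'a'  n5⇒n3 ·f  → match P1@[45:45]
[46] read 'a'  n3⇒n3 ·f  → match P1@[46:46]
[47] read 'd'  n3⇒n0 ·f
[48] read 'a'  n0⇒n3  → match P1@[48:48]
[49] read 'a'  n3⇒n3 ·f  → match P1@[49:49]
[50] read 'c'  n3⇒n4 ·f
[51] read 'c'  n4⇒n5  → match P2@[50:51]
[52] read 'a'  n5⇒n3 ·f  → match P1@[52:52]
[53] read 'c'  n3⇒n4 ·f
[54] read 'd'  n4⇒n8  → match P4@[53:54]
[55] read 'b'  n8⇒n1 ·f
[56] read 'c'  n1⇒n6
[57] read 'd'  n6⇒n7  → match P3@[55:57],P4@[56:57]
[58] read 'd'  n7⇒n0 ·f
[59] read 'c'  n0⇒n4
[60] read 'a'  n4⇒n3 ·f  → match P1@[60:60]
[61] read 'a'  n3⇒n3 ·f  → match P1@[61:61]
[62] read 'a'  n3⇒n3 ·f  → match P1@[62:62]
[63] read 'a'  n3⇒n3 ·f  → match P1@[63:63]
[64] read 'b'  n3⇒n1 ·f
[65] read 'c'  n1⇒n6
[66] read 'd'  n6⇒n7  → match P3@[64:66],P4@[65:66]
[67] read 'c'  n7⇒n4 ·f
[68] read 'b'  n4⇒n1 ·f
[69] read 'c'  n1⇒n6
[70] read 'd'  n6⇒n7  → match P3@[68:70],P4@[69:70]
[71] read 'a'  n7⇒n3 ·f  → match P1@[71:71]
[72] read 'b'  n3⇒n1 ·f

Result: [[1,1],[4,1],[6,1],[8,2],[9,4],[11,1],[14,3],[14,4],[16,1],[17,1],[22,3],[22,4],[23,1],[25,2],[26,2],[29,2],[30,4],[31,1],[32,1],[35,0],[36,1],[37,1],[39,2],[40,1],[42,2],[43,2],[44,2],[45,1],[46,1],[48,1],[49,1],[51,2],[52,1],[54,4],[57,3],[57,4],[60,1],[61,1],[62,1],[63,1],[66,3],[66,4],[70,3],[70,4],[71,1]]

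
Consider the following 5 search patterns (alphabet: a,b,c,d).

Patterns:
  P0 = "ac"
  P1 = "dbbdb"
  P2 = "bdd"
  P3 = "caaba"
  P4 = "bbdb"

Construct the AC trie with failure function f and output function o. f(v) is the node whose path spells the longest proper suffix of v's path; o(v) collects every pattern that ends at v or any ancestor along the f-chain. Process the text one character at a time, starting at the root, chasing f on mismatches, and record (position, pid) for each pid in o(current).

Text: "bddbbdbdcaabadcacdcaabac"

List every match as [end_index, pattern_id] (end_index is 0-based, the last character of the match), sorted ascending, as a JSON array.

Construct AC machine:
Trie nodes:
  0='ε' goto a→1 b→8 c→11 d→3
  1='a' goto c→2
  2='ac' goto ·  [P0 ends]
  3='d' goto b→4
  4='db' goto b→5
  5='dbb' goto d→6
  6='dbbd' goto b→7
  7='dbbdb' goto ·  [P1 ends]
  8='b' goto b→16 d→9
  9='bd' goto d→10
  10='bdd' goto ·  [P2 ends]
  11='c' goto a→12
  12='ca' goto a→13
  13='caa' goto b→14
  14='caab' goto a→15
  15='caaba' goto ·  [P3 ends]
  16='bb' goto d→17
  17='bbd' goto b→18
  18='bbdb' goto ·  [P4 ends]

BFS fail/out derivation:
  fail(1) 'a': from fail(0)=0 chase 'a': 0 ⇒ 0;  out=∅∪out(0)=∅
  fail(3) 'd': from fail(0)=0 chase 'd': 0 ⇒ 0;  out=∅∪out(0)=∅
  fail(8) 'b': from fail(0)=0 chase 'b': 0 ⇒ 0;  out=∅∪out(0)=∅
  fail(11) 'c': from fail(0)=0 chase 'c': 0 ⇒ 0;  out=∅∪out(0)=∅
  fail(2) 'ac': from fail(1)=0 chase 'c': 0 ⇒ 11;  out={0}∪out(11)={0}
  fail(4) 'db': from fail(3)=0 chase 'b': 0 ⇒ 8;  out=∅∪out(8)=∅
  fail(9) 'bd': from fail(8)=0 chase 'd': 0 ⇒ 3;  out=∅∪out(3)=∅
  fail(12) 'ca': from fail(11)=0 chase 'a': 0 ⇒ 1;  out=∅∪out(1)=∅
  fail(16) 'bb': from fail(8)=0 chase 'b': 0 ⇒ 8;  out=∅∪out(8)=∅
  fail(5) 'dbb': from fail(4)=8 chase 'b': 8 ⇒ 16;  out=∅∪out(16)=∅
  fail(10) 'bdd': from fail(9)=3 chase 'd': 3→0 ⇒ 3;  out={2}∪out(3)={2}
  fail(13) 'caa': from fail(12)=1 chase 'a': 1→0 ⇒ 1;  out=∅∪out(1)=∅
  fail(17) 'bbd': from fail(16)=8 chase 'd': 8 ⇒ 9;  out=∅∪out(9)=∅
  fail(6) 'dbbd': from fail(5)=16 chase 'd': 16 ⇒ 17;  out=∅∪out(17)=∅
  fail(14) 'caab': from fail(13)=1 chase 'b': 1→0 ⇒ 8;  out=∅∪out(8)=∅
  fail(18) 'bbdb': from fail(17)=9 chase 'b': 9→3 ⇒ 4;  out={4}∪out(4)={4}
  fail(7) 'dbbdb': from fail(6)=17 chase 'b': 17 ⇒ 18;  out={1}∪out(18)={1,4}
  fail(15) 'caaba': from fail(14)=8 chase 'a': 8→0 ⇒ 1;  out={3}∪out(1)={3}

Run:
i=0 'b': node 0→8
i=1 'd': node 8→9
i=2 'd': node 9→10  ** P2@[0:2]
i=3 'b': node 10→4 (via fail)
i=4 'b': node 4→5
i=5 'd': node 5→6
i=6 'b': node 6→7  ** P1@[2:6],P4@[3:6]
i=7 'd': node 7→9 (via fail)
i=8 'c': node 9→11 (via fail)
i=9 'a': node 11→12
i=10 'a': node 12→13
i=11 'b': node 13→14
i=12 'a': node 14→15  ** P3@[8:12]
i=13 'd': node 15→3 (via fail)
i=14 'c': node 3→11 (via fail)
i=15 'a': node 11→12
i=16 'c': node 12→2 (via fail)  ** P0@[15:16]
i=17 'd': node 2→3 (via fail)
i=18 'c': node 3→11 (via fail)
i=19 'a': node 11→12
i=20 'a': node 12→13
i=21 'b': node 13→14
i=22 'a': node 14→15  ** P3@[18:22]
i=23 'c': node 15→2 (via fail)  ** P0@[22:23]

Matches: [[2,2],[6,1],[6,4],[12,3],[16,0],[22,3],[23,0]]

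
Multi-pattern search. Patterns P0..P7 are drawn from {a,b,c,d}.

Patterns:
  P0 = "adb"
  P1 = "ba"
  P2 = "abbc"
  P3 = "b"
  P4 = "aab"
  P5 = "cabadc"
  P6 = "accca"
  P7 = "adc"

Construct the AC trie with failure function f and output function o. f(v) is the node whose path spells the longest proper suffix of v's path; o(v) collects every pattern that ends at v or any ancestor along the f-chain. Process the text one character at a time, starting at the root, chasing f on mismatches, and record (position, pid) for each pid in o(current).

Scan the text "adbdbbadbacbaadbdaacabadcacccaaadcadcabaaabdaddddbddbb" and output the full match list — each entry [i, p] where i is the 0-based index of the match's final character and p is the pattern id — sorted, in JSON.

Construct AC machine:
Trie (insert patterns):
  n0 'ε': a→1 b→4 c→11
  n1 'a': a→9 b→6 c→17 d→2
  n2 'ad': b→3 c→21
  n3 'adb': ·  [P0 ends]
  n4 'b': a→5  [P3 ends]
  n5 'ba': ·  [P1 ends]
  n6 'ab': b→7
  n7 'abb': c→8
  n8 'abbc': ·  [P2 ends]
  n9 'aa': b→10
  n10 'aab': ·  [P4 ends]
  n11 'c': a→12
  n12 'ca': b→13
  n13 'cab': a→14
  n14 'caba': d→15
  n15 'cabad': c→16
  n16 'cabadc': ·  [P5 ends]
  n17 'ac': c→18
  n18 'acc': c→19
  n19 'accc': a→20
  n20 'accca': ·  [P6 ends]
  n21 'adc': ·  [P7 ends]

BFS fail/out derivation:
  fail(1) 'a': from fail(0)=0 chase 'a': 0 ⇒ 0;  out=∅∪out(0)=∅
  fail(4) 'b': from fail(0)=0 chase 'b': 0 ⇒ 0;  out={3}∪out(0)={3}
  fail(11) 'c': from fail(0)=0 chase 'c': 0 ⇒ 0;  out=∅∪out(0)=∅
  fail(2) 'ad': from fail(1)=0 chase 'd': 0 ⇒ 0;  out=∅∪out(0)=∅
  fail(5) 'ba': from fail(4)=0 chase 'a': 0 ⇒ 1;  out={1}∪out(1)={1}
  fail(6) 'ab': from fail(1)=0 chase 'b': 0 ⇒ 4;  out=∅∪out(4)={3}
  fail(9) 'aa': from fail(1)=0 chase 'a': 0 ⇒ 1;  out=∅∪out(1)=∅
  fail(12) 'ca': from fail(11)=0 chase 'a': 0 ⇒ 1;  out=∅∪out(1)=∅
  fail(17) 'ac': from fail(1)=0 chase 'c': 0 ⇒ 11;  out=∅∪out(11)=∅
  fail(3) 'adb': from fail(2)=0 chase 'b': 0 ⇒ 4;  out={0}∪out(4)={0,3}
  fail(7) 'abb': from fail(6)=4 chase 'b': 4→0 ⇒ 4;  out=∅∪out(4)={3}
  fail(10) 'aab': from fail(9)=1 chase 'b': 1 ⇒ 6;  out={4}∪out(6)={3,4}
  fail(13) 'cab': from fail(12)=1 chase 'b': 1 ⇒ 6;  out=∅∪out(6)={3}
  fail(18) 'acc': from fail(17)=11 chase 'c': 11→0 ⇒ 11;  out=∅∪out(11)=∅
  fail(21) 'adc': from fail(2)=0 chase 'c': 0 ⇒ 11;  out={7}∪out(11)={7}
  fail(8) 'abbc': from fail(7)=4 chase 'c': 4→0 ⇒ 11;  out={2}∪out(11)={2}
  fail(14) 'caba': from fail(13)=6 chase 'a': 6→4 ⇒ 5;  out=∅∪out(5)={1}
  fail(19) 'accc': from fail(18)=11 chase 'c': 11→0 ⇒ 11;  out=∅∪out(11)=∅
  fail(15) 'cabad': from fail(14)=5 chase 'd': 5→1 ⇒ 2;  out=∅∪out(2)=∅
  fail(20) 'accca': from fail(19)=11 chase 'a': 11 ⇒ 12;  out={6}∪out(12)={6}
  fail(16) 'cabadc': from fail(15)=2 chase 'c': 2 ⇒ 21;  out={5}∪out(21)={5,7}

Text stream:
[0] read 'a'  n0⇒n1
[1] read 'd'  n1⇒n2
[2] read 'b'  n2⇒n3  emit P0@[0:2],P3@[2:2]
[3] read 'd'  n3⇒n0 (via fail)
[4] read 'b'  n0⇒n4  emit P3@[4:4]
[5] read 'b'  n4⇒n4 (via fail)  emit P3@[5:5]
[6] read 'a'  n4⇒n5  emit P1@[5:6]
[7] read 'd'  n5⇒n2 (via fail)
[8] read 'b'  n2⇒n3  emit P0@[6:8],P3@[8:8]
[9] read 'a'  n3⇒n5 (via fail)  emit P1@[8:9]
[10] read 'c'  n5⇒n17 (via fail)
[11] read 'b'  n17⇒n4 (via fail)  emit P3@[11:11]
[12] read 'a'  n4⇒n5  emit P1@[11:12]
[13] read 'a'  n5⇒n9 (via fail)
[14] read 'd'  n9⇒n2 (via fail)
[15] read 'b'  n2⇒n3  emit P0@[13:15],P3@[15:15]
[16] read 'd'  n3⇒n0 (via fail)
[17] read 'a'  n0⇒n1
[18] read 'a'  n1⇒n9
[19] read 'c'  n9⇒n17 (via fail)
[20] read 'a'  n17⇒n12 (via fail)
[21] read 'b'  n12⇒n13  emit P3@[21:21]
[22] read 'a'  n13⇒n14  emit P1@[21:22]
[23] read 'd'  n14⇒n15
[24] read 'c'  n15⇒n16  emit P5@[19:24],P7@[22:24]
[25] read 'a'  n16⇒n12 (via fail)
[26] read 'c'  n12⇒n17 (via fail)
[27] read 'c'  n17⇒n18
[28] read 'c'  n18⇒n19
[29] read 'a'  n19⇒n20  emit P6@[25:29]
[30] read 'a'  n20⇒n9 (via fail)
[31] read 'a'  n9⇒n9 (via fail)
[32] read 'd'  n9⇒n2 (via fail)
[33] read 'c'  n2⇒n21  emit P7@[31:33]
[34] read 'a'  n21⇒n12 (via fail)
[35] read 'd'  n12⇒n2 (via fail)
[36] read 'c'  n2⇒n21  emit P7@[34:36]
[37] read 'a'  n21⇒n12 (via fail)
[38] read 'b'  n12⇒n13  emit P3@[38:38]
[39] read 'a'  n13⇒n14  emit P1@[38:39]
[40] read 'a'  n14⇒n9 (via fail)
[41] read 'a'  n9⇒n9 (via fail)
[42] read 'b'  n9⇒n10  emit P3@[42:42],P4@[40:42]
[43] read 'd'  n10⇒n0 (via fail)
[44] read 'a'  n0⇒n1
[45] read 'd'  n1⇒n2
[46] read 'd'  n2⇒n0 (via fail)
[47] read 'd'  n0⇒n0
[48] read 'd'  n0⇒n0
[49] read 'b'  n0⇒n4  emit P3@[49:49]
[50] read 'd'  n4⇒n0 (via fail)
[51] read 'd'  n0⇒n0
[52] read 'b'  n0⇒n4  emit P3@[52:52]
[53] read 'b'  n4⇒n4 (via fail)  emit P3@[53:53]

Result: [[2,0],[2,3],[4,3],[5,3],[6,1],[8,0],[8,3],[9,1],[11,3],[12,1],[15,0],[15,3],[21,3],[22,1],[24,5],[24,7],[29,6],[33,7],[36,7],[38,3],[39,1],[42,3],[42,4],[49,3],[52,3],[53,3]]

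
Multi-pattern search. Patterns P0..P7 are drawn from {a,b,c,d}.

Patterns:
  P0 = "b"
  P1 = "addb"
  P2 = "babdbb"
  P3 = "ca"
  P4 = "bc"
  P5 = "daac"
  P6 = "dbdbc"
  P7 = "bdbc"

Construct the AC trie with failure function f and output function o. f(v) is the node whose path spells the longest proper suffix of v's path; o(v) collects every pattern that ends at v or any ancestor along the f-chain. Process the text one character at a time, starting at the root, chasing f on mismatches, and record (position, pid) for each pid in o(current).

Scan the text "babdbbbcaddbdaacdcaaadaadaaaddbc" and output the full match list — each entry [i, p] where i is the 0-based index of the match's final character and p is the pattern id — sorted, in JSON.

Build:
Trie nodes:
  0='ε' goto a→2 b→1 c→11 d→14
  1='b' goto a→6 c→13 d→22  ←P0
  2='a' goto d→3
  3='ad' goto d→4
  4='add' goto b→5
  5='addb' goto ·  ←P1
  6='ba' goto b→7
  7='bab' goto d→8
  8='babd' goto b→9
  9='babdb' goto b→10
  10='babdbb' goto ·  ←P2
  11='c' goto a→12
  12='ca' goto ·  ←P3
  13='bc' goto ·  ←P4
  14='d' goto a→15 b→18
  15='da' goto a→16
  16='daa' goto c→17
  17='daac' goto ·  ←P5
  18='db' goto d→19
  19='dbd' goto b→20
  20='dbdb' goto c→21
  21='dbdbc' goto ·  ←P6
  22='bd' goto b→23
  23='bdb' goto c→24
  24='bdbc' goto ·  ←P7

Failure links (BFS by depth):
  n1('b'): parent n0 fail=0; on 'b' 0 → fail=0;  out {0}∪∅={0}
  n2('a'): parent n0 fail=0; on 'a' 0 → fail=0;  out ∅∪∅=∅
  n11('c'): parent n0 fail=0; on 'c' 0 → fail=0;  out ∅∪∅=∅
  n14('d'): parent n0 fail=0; on 'd' 0 → fail=0;  out ∅∪∅=∅
  n3('ad'): parent n2 fail=0; on 'd' 0 → fail=14;  out ∅∪∅=∅
  n6('ba'): parent n1 fail=0; on 'a' 0 → fail=2;  out ∅∪∅=∅
  n12('ca'): parent n11 fail=0; on 'a' 0 → fail=2;  out {3}∪∅={3}
  n13('bc'): parent n1 fail=0; on 'c' 0 → fail=11;  out {4}∪∅={4}
  n15('da'): parent n14 fail=0; on 'a' 0 → fail=2;  out ∅∪∅=∅
  n18('db'): parent n14 fail=0; on 'b' 0 → fail=1;  out ∅∪{0}={0}
  n22('bd'): parent n1 fail=0; on 'd' 0 → fail=14;  out ∅∪∅=∅
  n4('add'): parent n3 fail=14; on 'd' 14→0 → fail=14;  out ∅∪∅=∅
  n7('bab'): parent n6 fail=2; on 'b' 2→0 → fail=1;  out ∅∪{0}={0}
  n16('daa'): parent n15 fail=2; on 'a' 2→0 → fail=2;  out ∅∪∅=∅
  n19('dbd'): parent n18 fail=1; on 'd' 1 → fail=22;  out ∅∪∅=∅
  n23('bdb'): parent n22 fail=14; on 'b' 14 → fail=18;  out ∅∪{0}={0}
  n5('addb'): parent n4 fail=14; on 'b' 14 → fail=18;  out {1}∪{0}={0,1}
  n8('babd'): parent n7 fail=1; on 'd' 1 → fail=22;  out ∅∪∅=∅
  n17('daac'): parent n16 fail=2; on 'c' 2→0 → fail=11;  out {5}∪∅={5}
  n20('dbdb'): parent n19 fail=22; on 'b' 22 → fail=23;  out ∅∪{0}={0}
  n24('bdbc'): parent n23 fail=18; on 'c' 18→1 → fail=13;  out {7}∪{4}={4,7}
  n9('babdb'): parent n8 fail=22; on 'b' 22 → fail=23;  out ∅∪{0}={0}
  n21('dbdbc'): parent n20 fail=23; on 'c' 23 → fail=24;  out {6}∪{4,7}={4,6,7}
  n10('babdbb'): parent n9 fail=23; on 'b' 23→18→1→0 → fail=1;  out {2}∪{0}={0,2}

Run:
i=0 'b': node 0→1  emit P0@[0:0]
i=1 'a': node 1→6
i=2 'b': node 6→7  emit P0@[2:2]
i=3 'd': node 7→8
i=4 'b': node 8→9  emit P0@[4:4]
i=5 'b': node 9→10  emit P0@[5:5],P2@[0:5]
i=6 'b': node 10→1 (fail-walked)  emit P0@[6:6]
i=7 'c': node 1→13  emit P4@[6:7]
i=8 'a': node 13→12 (fail-walked)  emit P3@[7:8]
i=9 'd': node 12→3 (fail-walked)
i=10 'd': node 3→4
i=11 'b': node 4→5  emit P0@[11:11],P1@[8:11]
i=12 'd': node 5→19 (fail-walked)
i=13 'a': node 19→15 (fail-walked)
i=14 'a': node 15→16
i=15 'c': node 16→17  emit P5@[12:15]
i=16 'd': node 17→14 (fail-walked)
i=17 'c': node 14→11 (fail-walked)
i=18 'a': node 11→12  emit P3@[17:18]
i=19 'a': node 12→2 (fail-walked)
i=20 'a': node 2→2 (fail-walked)
i=21 'd': node 2→3
i=22 'a': node 3→15 (fail-walked)
i=23 'a': node 15→16
i=24 'd': node 16→3 (fail-walked)
i=25 'a': node 3→15 (fail-walked)
i=26 'a': node 15→16
i=27 'a': node 16→2 (fail-walked)
i=28 'd': node 2→3
i=29 'd': node 3→4
i=30 'b': node 4→5  emit P0@[30:30],P1@[27:30]
i=31 'c': node 5→13 (fail-walked)  emit P4@[30:31]

Result: [[0,0],[2,0],[4,0],[5,0],[5,2],[6,0],[7,4],[8,3],[11,0],[11,1],[15,5],[18,3],[30,0],[30,1],[31,4]]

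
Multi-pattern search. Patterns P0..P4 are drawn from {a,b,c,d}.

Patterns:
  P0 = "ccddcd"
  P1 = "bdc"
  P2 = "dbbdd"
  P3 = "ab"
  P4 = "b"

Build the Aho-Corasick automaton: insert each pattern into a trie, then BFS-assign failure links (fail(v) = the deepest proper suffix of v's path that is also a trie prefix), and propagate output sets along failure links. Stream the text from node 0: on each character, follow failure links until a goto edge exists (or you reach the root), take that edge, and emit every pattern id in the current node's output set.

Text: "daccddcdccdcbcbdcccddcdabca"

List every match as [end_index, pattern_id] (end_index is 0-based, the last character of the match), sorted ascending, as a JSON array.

Build:
Trie (insert patterns):
  n0 'ε': a→15 b→7 c→1 d→10
  n1 'c': c→2
  n2 'cc': d→3
  n3 'ccd': d→4
  n4 'ccdd': c→5
  n5 'ccddc': d→6
  n6 'ccddcd': ·  [P0 ends]
  n7 'b': d→8  [P4 ends]
  n8 'bd': c→9
  n9 'bdc': ·  [P1 ends]
  n10 'd': b→11
  n11 'db': b→12
  n12 'dbb': d→13
  n13 'dbbd': d→14
  n14 'dbbdd': ·  [P2 ends]
  n15 'a': b→16
  n16 'ab': ·  [P3 ends]

Failure links (BFS by depth):
  n1('c'): parent n0 fail=0; on 'c' 0 → fail=0;  out ∅∪∅=∅
  n7('b'): parent n0 fail=0; on 'b' 0 → fail=0;  out {4}∪∅={4}
  n10('d'): parent n0 fail=0; on 'd' 0 → fail=0;  out ∅∪∅=∅
  n15('a'): parent n0 fail=0; on 'a' 0 → fail=0;  out ∅∪∅=∅
  n2('cc'): parent n1 fail=0; on 'c' 0 → fail=1;  out ∅∪∅=∅
  n8('bd'): parent n7 fail=0; on 'd' 0 → fail=10;  out ∅∪∅=∅
  n11('db'): parent n10 fail=0; on 'b' 0 → fail=7;  out ∅∪{4}={4}
  n16('ab'): parent n15 fail=0; on 'b' 0 → fail=7;  out {3}∪{4}={3,4}
  n3('ccd'): parent n2 fail=1; on 'd' 1→0 → fail=10;  out ∅∪∅=∅
  n9('bdc'): parent n8 fail=10; on 'c' 10→0 → fail=1;  out {1}∪∅={1}
  n12('dbb'): parent n11 fail=7; on 'b' 7→0 → fail=7;  out ∅∪{4}={4}
  n4('ccdd'): parent n3 fail=10; on 'd' 10→0 → fail=10;  out ∅∪∅=∅
  n13('dbbd'): parent n12 fail=7; on 'd' 7 → fail=8;  out ∅∪∅=∅
  n5('ccddc'): parent n4 fail=10; on 'c' 10→0 → fail=1;  out ∅∪∅=∅
  n14('dbbdd'): parent n13 fail=8; on 'd' 8→10→0 → fail=10;  out {2}∪∅={2}
  n6('ccddcd'): parent n5 fail=1; on 'd' 1→0 → fail=10;  out {0}∪∅={0}

Run:
pos 0 'd': at 10
pos 1 'a': at 15 (fail-walked)
pos 2 'c': at 1 (fail-walked)
pos 3 'c': at 2
pos 4 'd': at 3
pos 5 'd': at 4
pos 6 'c': at 5
pos 7 'd': at 6  ** P0@[2:7]
pos 8 'c': at 1 (fail-walked)
pos 9 'c': at 2
pos 10 'd': at 3
pos 11 'c': at 1 (fail-walked)
pos 12 'b': at 7 (fail-walked)  ** P4@[12:12]
pos 13 'c': at 1 (fail-walked)
pos 14 'b': at 7 (fail-walked)  ** P4@[14:14]
pos 15 'd': at 8
pos 16 'c': at 9  ** P1@[14:16]
pos 17 'c': at 2 (fail-walked)
pos 18 'c': at 2 (fail-walked)
pos 19 'd': at 3
pos 20 'd': at 4
pos 21 'c': at 5
pos 22 'd': at 6  ** P0@[17:22]
pos 23 'a': at 15 (fail-walked)
pos 24 'b': at 16  ** P3@[23:24],P4@[24:24]
pos 25 'c': at 1 (fail-walked)
pos 26 'a': at 15 (fail-walked)

Matches: [[7,0],[12,4],[14,4],[16,1],[22,0],[24,3],[24,4]]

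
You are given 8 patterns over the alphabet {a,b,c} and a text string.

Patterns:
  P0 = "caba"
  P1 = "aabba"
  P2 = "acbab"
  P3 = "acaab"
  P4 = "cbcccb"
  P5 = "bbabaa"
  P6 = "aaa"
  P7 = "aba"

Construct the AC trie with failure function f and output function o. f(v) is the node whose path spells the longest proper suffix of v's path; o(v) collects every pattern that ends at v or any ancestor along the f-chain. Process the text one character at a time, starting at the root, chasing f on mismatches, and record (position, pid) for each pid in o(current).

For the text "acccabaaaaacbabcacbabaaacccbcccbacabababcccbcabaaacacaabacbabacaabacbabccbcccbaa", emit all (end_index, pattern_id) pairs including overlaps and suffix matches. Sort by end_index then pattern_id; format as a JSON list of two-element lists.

Build automaton:
Trie nodes:
  0='ε' goto a→5 b→22 c→1
  1='c' goto a→2 b→17
  2='ca' goto b→3
  3='cab' goto a→4
  4='caba' goto ·  [P0 ends]
  5='a' goto a→6 b→29 c→10
  6='aa' goto a→28 b→7
  7='aab' goto b→8
  8='aabb' goto a→9
  9='aabba' goto ·  [P1 ends]
  10='ac' goto a→14 b→11
  11='acb' goto a→12
  12='acba' goto b→13
  13='acbab' goto ·  [P2 ends]
  14='aca' goto a→15
  15='acaa' goto b→16
  16='acaab' goto ·  [P3 ends]
  17='cb' goto c→18
  18='cbc' goto c→19
  19='cbcc' goto c→20
  20='cbccc' goto b→21
  21='cbcccb' goto ·  [P4 ends]
  22='b' goto b→23
  23='bb' goto a→24
  24='bba' goto b→25
  25='bbab' goto a→26
  26='bbaba' goto a→27
  27='bbabaa' goto ·  [P5 ends]
  28='aaa' goto ·  [P6 ends]
  29='ab' goto a→30
  30='aba' goto ·  [P7 ends]

Failure links (BFS by depth):
  fail(1) 'c': from fail(0)=0 chase 'c': 0 ⇒ 0;  out=∅∪out(0)=∅
  fail(5) 'a': from fail(0)=0 chase 'a': 0 ⇒ 0;  out=∅∪out(0)=∅
  fail(22) 'b': from fail(0)=0 chase 'b': 0 ⇒ 0;  out=∅∪out(0)=∅
  fail(2) 'ca': from fail(1)=0 chase 'a': 0 ⇒ 5;  out=∅∪out(5)=∅
  fail(6) 'aa': from fail(5)=0 chase 'a': 0 ⇒ 5;  out=∅∪out(5)=∅
  fail(10) 'ac': from fail(5)=0 chase 'c': 0 ⇒ 1;  out=∅∪out(1)=∅
  fail(17) 'cb': from fail(1)=0 chase 'b': 0 ⇒ 22;  out=∅∪out(22)=∅
  fail(23) 'bb': from fail(22)=0 chase 'b': 0 ⇒ 22;  out=∅∪out(22)=∅
  fail(29) 'ab': from fail(5)=0 chase 'b': 0 ⇒ 22;  out=∅∪out(22)=∅
  fail(3) 'cab': from fail(2)=5 chase 'b': 5 ⇒ 29;  out=∅∪out(29)=∅
  fail(7) 'aab': from fail(6)=5 chase 'b': 5 ⇒ 29;  out=∅∪out(29)=∅
  fail(11) 'acb': from fail(10)=1 chase 'b': 1 ⇒ 17;  out=∅∪out(17)=∅
  fail(14) 'aca': from fail(10)=1 chase 'a': 1 ⇒ 2;  out=∅∪out(2)=∅
  fail(18) 'cbc': from fail(17)=22 chase 'c': 22→0 ⇒ 1;  out=∅∪out(1)=∅
  fail(24) 'bba': from fail(23)=22 chase 'a': 22→0 ⇒ 5;  out=∅∪out(5)=∅
  fail(28) 'aaa': from fail(6)=5 chase 'a': 5 ⇒ 6;  out={6}∪out(6)={6}
  fail(30) 'aba': from fail(29)=22 chase 'a': 22→0 ⇒ 5;  out={7}∪out(5)={7}
  fail(4) 'caba': from fail(3)=29 chase 'a': 29 ⇒ 30;  out={0}∪out(30)={0,7}
  fail(8) 'aabb': from fail(7)=29 chase 'b': 29→22 ⇒ 23;  out=∅∪out(23)=∅
  fail(12) 'acba': from fail(11)=17 chase 'a': 17→22→0 ⇒ 5;  out=∅∪out(5)=∅
  fail(15) 'acaa': from fail(14)=2 chase 'a': 2→5 ⇒ 6;  out=∅∪out(6)=∅
  fail(19) 'cbcc': from fail(18)=1 chase 'c': 1→0 ⇒ 1;  out=∅∪out(1)=∅
  fail(25) 'bbab': from fail(24)=5 chase 'b': 5 ⇒ 29;  out=∅∪out(29)=∅
  fail(9) 'aabba': from fail(8)=23 chase 'a': 23 ⇒ 24;  out={1}∪out(24)={1}
  fail(13) 'acbab': from fail(12)=5 chase 'b': 5 ⇒ 29;  out={2}∪out(29)={2}
  fail(16) 'acaab': from fail(15)=6 chase 'b': 6 ⇒ 7;  out={3}∪out(7)={3}
  fail(20) 'cbccc': from fail(19)=1 chase 'c': 1→0 ⇒ 1;  out=∅∪out(1)=∅
  fail(26) 'bbaba': from fail(25)=29 chase 'a': 29 ⇒ 30;  out=∅∪out(30)={7}
  fail(21) 'cbcccb': from fail(20)=1 chase 'b': 1 ⇒ 17;  out={4}∪out(17)={4}
  fail(27) 'bbabaa': from fail(26)=30 chase 'a': 30→5 ⇒ 6;  out={5}∪out(6)={5}

Run:
i=0 'a': node 0→5
i=1 'c': node 5→10
i=2 'c': node 10→1 (fail-walked)
i=3 'c': node 1→1 (fail-walked)
i=4 'a': node 1→2
i=5 'b': node 2→3
i=6 'a': node 3→4  ** P0@[3:6],P7@[4:6]
i=7 'a': node 4→6 (fail-walked)
i=8 'a': node 6→28  ** P6@[6:8]
i=9 'a': node 28→28 (fail-walked)  ** P6@[7:9]
i=10 'a': node 28→28 (fail-walked)  ** P6@[8:10]
i=11 'c': node 28→10 (fail-walked)
i=12 'b': node 10→11
i=13 'a': node 11→12
i=14 'b': node 12→13  ** P2@[10:14]
i=15 'c': node 13→1 (fail-walked)
i=16 'a': node 1→2
i=17 'c': node 2→10 (fail-walked)
i=18 'b': node 10→11
i=19 'a': node 11→12
i=20 'b': node 12→13  ** P2@[16:20]
i=21 'a': node 13→30 (fail-walked)  ** P7@[19:21]
i=22 'a': node 30→6 (fail-walked)
i=23 'a': node 6→28  ** P6@[21:23]
i=24 'c': node 28→10 (fail-walked)
i=25 'c': node 10→1 (fail-walked)
i=26 'c': node 1→1 (fail-walked)
i=27 'b': node 1→17
i=28 'c': node 17→18
i=29 'c': node 18→19
i=30 'c': node 19→20
i=31 'b': node 20→21  ** P4@[26:31]
i=32 'a': node 21→5 (fail-walked)
i=33 'c': node 5→10
i=34 'a': node 10→14
i=35 'b': node 14→3 (fail-walked)
i=36 'a': node 3→4  ** P0@[33:36],P7@[34:36]
i=37 'b': node 4→29 (fail-walked)
i=38 'a': node 29→30  ** P7@[36:38]
i=39 'b': node 30→29 (fail-walked)
i=40 'c': node 29→1 (fail-walked)
i=41 'c': node 1→1 (fail-walked)
i=42 'c': node 1→1 (fail-walked)
i=43 'b': node 1→17
i=44 'c': node 17→18
i=45 'a': node 18→2 (fail-walked)
i=46 'b': node 2→3
i=47 'a': node 3→4  ** P0@[44:47],P7@[45:47]
i=48 'a': node 4→6 (fail-walked)
i=49 'a': node 6→28  ** P6@[47:49]
i=50 'c': node 28→10 (fail-walked)
i=51 'a': node 10→14
i=52 'c': node 14→10 (fail-walked)
i=53 'a': node 10→14
i=54 'a': node 14→15
i=55 'b': node 15→16  ** P3@[51:55]
i=56 'a': node 16→30 (fail-walked)  ** P7@[54:56]
i=57 'c': node 30→10 (fail-walked)
i=58 'b': node 10→11
i=59 'a': node 11→12
i=60 'b': node 12→13  ** P2@[56:60]
i=61 'a': node 13→30 (fail-walked)  ** P7@[59:61]
i=62 'c': node 30→10 (fail-walked)
i=63 'a': node 10→14
i=64 'a': node 14→15
i=65 'b': node 15→16  ** P3@[61:65]
i=66 'a': node 16→30 (fail-walked)  ** P7@[64:66]
i=67 'c': node 30→10 (fail-walked)
i=68 'b': node 10→11
i=69 'a': node 11→12
i=70 'b': node 12→13  ** P2@[66:70]
i=71 'c': node 13→1 (fail-walked)
i=72 'c': node 1→1 (fail-walked)
i=73 'b': node 1→17
i=74 'c': node 17→18
i=75 'c': node 18→19
i=76 'c': node 19→20
i=77 'b': node 20→21  ** P4@[72:77]
i=78 'a': node 21→5 (fail-walked)
i=79 'a': node 5→6

Result: [[6,0],[6,7],[8,6],[9,6],[10,6],[14,2],[20,2],[21,7],[23,6],[31,4],[36,0],[36,7],[38,7],[47,0],[47,7],[49,6],[55,3],[56,7],[60,2],[61,7],[65,3],[66,7],[70,2],[77,4]]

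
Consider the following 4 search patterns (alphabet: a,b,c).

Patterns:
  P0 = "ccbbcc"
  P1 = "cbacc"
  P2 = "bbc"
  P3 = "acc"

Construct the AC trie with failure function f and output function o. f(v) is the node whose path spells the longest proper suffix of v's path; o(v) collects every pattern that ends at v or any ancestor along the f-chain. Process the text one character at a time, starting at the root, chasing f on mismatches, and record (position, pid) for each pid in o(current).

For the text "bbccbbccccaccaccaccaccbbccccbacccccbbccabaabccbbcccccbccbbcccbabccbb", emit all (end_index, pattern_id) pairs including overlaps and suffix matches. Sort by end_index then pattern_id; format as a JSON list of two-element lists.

Construct AC machine:
Trie (insert patterns):
  0='ε' goto a→14 b→11 c→1
  1='c' goto b→7 c→2
  2='cc' goto b→3
  3='ccb' goto b→4
  4='ccbb' goto c→5
  5='ccbbc' goto c→6
  6='ccbbcc' goto ·  [P0 ends]
  7='cb' goto a→8
  8='cba' goto c→9
  9='cbac' goto c→10
  10='cbacc' goto ·  [P1 ends]
  11='b' goto b→12
  12='bb' goto c→13
  13='bbc' goto ·  [P2 ends]
  14='a' goto c→15
  15='ac' goto c→16
  16='acc' goto ·  [P3 ends]

Failure links (BFS by depth):
  fail(1) 'c': from fail(0)=0 chase 'c': 0 ⇒ 0;  out=∅∪out(0)=∅
  fail(11) 'b': from fail(0)=0 chase 'b': 0 ⇒ 0;  out=∅∪out(0)=∅
  fail(14) 'a': from fail(0)=0 chase 'a': 0 ⇒ 0;  out=∅∪out(0)=∅
  fail(2) 'cc': from fail(1)=0 chase 'c': 0 ⇒ 1;  out=∅∪out(1)=∅
  fail(7) 'cb': from fail(1)=0 chase 'b': 0 ⇒ 11;  out=∅∪out(11)=∅
  fail(12) 'bb': from fail(11)=0 chase 'b': 0 ⇒ 11;  out=∅∪out(11)=∅
  fail(15) 'ac': from fail(14)=0 chase 'c': 0 ⇒ 1;  out=∅∪out(1)=∅
  fail(3) 'ccb': from fail(2)=1 chase 'b': 1 ⇒ 7;  out=∅∪out(7)=∅
  fail(8) 'cba': from fail(7)=11 chase 'a': 11→0 ⇒ 14;  out=∅∪out(14)=∅
  fail(13) 'bbc': from fail(12)=11 chase 'c': 11→0 ⇒ 1;  out={2}∪out(1)={2}
  fail(16) 'acc': from fail(15)=1 chase 'c': 1 ⇒ 2;  out={3}∪out(2)={3}
  fail(4) 'ccbb': from fail(3)=7 chase 'b': 7→11 ⇒ 12;  out=∅∪out(12)=∅
  fail(9) 'cbac': from fail(8)=14 chase 'c': 14 ⇒ 15;  out=∅∪out(15)=∅
  fail(5) 'ccbbc': from fail(4)=12 chase 'c': 12 ⇒ 13;  out=∅∪out(13)={2}
  fail(10) 'cbacc': from fail(9)=15 chase 'c': 15 ⇒ 16;  out={1}∪out(16)={1,3}
  fail(6) 'ccbbcc': from fail(5)=13 chase 'c': 13→1 ⇒ 2;  out={0}∪out(2)={0}

Scan:
pos 0 'b': at 11
pos 1 'b': at 12
pos 2 'c': at 13  emit P2@[0:2]
pos 3 'c': at 2 (fail-walked)
pos 4 'b': at 3
pos 5 'b': at 4
pos 6 'c': at 5  emit P2@[4:6]
pos 7 'c': at 6  emit P0@[2:7]
pos 8 'c': at 2 (fail-walked)
pos 9 'c': at 2 (fail-walked)
pos 10 'a': at 14 (fail-walked)
pos 11 'c': at 15
pos 12 'c': at 16  emit P3@[10:12]
pos 13 'a': at 14 (fail-walked)
pos 14 'c': at 15
pos 15 'c': at 16  emit P3@[13:15]
pos 16 'a': at 14 (fail-walked)
pos 17 'c': at 15
pos 18 'c': at 16  emit P3@[16:18]
pos 19 'a': at 14 (fail-walked)
pos 20 'c': at 15
pos 21 'c': at 16  emit P3@[19:21]
pos 22 'b': at 3 (fail-walked)
pos 23 'b': at 4
pos 24 'c': at 5  emit P2@[22:24]
pos 25 'c': at 6  emit P0@[20:25]
pos 26 'c': at 2 (fail-walked)
pos 27 'c': at 2 (fail-walked)
pos 28 'b': at 3
pos 29 'a': at 8 (fail-walked)
pos 30 'c': at 9
pos 31 'c': at 10  emit P1@[27:31],P3@[29:31]
pos 32 'c': at 2 (fail-walked)
pos 33 'c': at 2 (fail-walked)
pos 34 'c': at 2 (fail-walked)
pos 35 'b': at 3
pos 36 'b': at 4
pos 37 'c': at 5  emit P2@[35:37]
pos 38 'c': at 6  emit P0@[33:38]
pos 39 'a': at 14 (fail-walked)
pos 40 'b': at 11 (fail-walked)
pos 41 'a': at 14 (fail-walked)
pos 42 'a': at 14 (fail-walked)
pos 43 'b': at 11 (fail-walked)
pos 44 'c': at 1 (fail-walked)
pos 45 'c': at 2
pos 46 'b': at 3
pos 47 'b': at 4
pos 48 'c': at 5  emit P2@[46:48]
pos 49 'c': at 6  emit P0@[44:49]
pos 50 'c': at 2 (fail-walked)
pos 51 'c': at 2 (fail-walked)
pos 52 'c': at 2 (fail-walked)
pos 53 'b': at 3
pos 54 'c': at 1 (fail-walked)
pos 55 'c': at 2
pos 56 'b': at 3
pos 57 'b': at 4
pos 58 'c': at 5  emit P2@[56:58]
pos 59 'c': at 6  emit P0@[54:59]
pos 60 'c': at 2 (fail-walked)
pos 61 'b': at 3
pos 62 'a': at 8 (fail-walked)
pos 63 'b': at 11 (fail-walked)
pos 64 'c': at 1 (fail-walked)
pos 65 'c': at 2
pos 66 'b': at 3
pos 67 'b': at 4

Result: [[2,2],[6,2],[7,0],[12,3],[15,3],[18,3],[21,3],[24,2],[25,0],[31,1],[31,3],[37,2],[38,0],[48,2],[49,0],[58,2],[59,0]]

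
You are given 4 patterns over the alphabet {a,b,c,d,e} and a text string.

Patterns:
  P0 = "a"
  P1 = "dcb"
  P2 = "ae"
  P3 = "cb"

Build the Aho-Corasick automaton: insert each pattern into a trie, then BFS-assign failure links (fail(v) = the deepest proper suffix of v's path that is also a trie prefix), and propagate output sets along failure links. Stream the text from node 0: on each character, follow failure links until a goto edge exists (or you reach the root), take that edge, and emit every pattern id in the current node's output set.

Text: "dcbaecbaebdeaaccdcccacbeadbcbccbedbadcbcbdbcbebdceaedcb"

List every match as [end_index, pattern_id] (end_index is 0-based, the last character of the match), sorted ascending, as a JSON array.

Construct AC machine:
Trie (insert patterns):
  n0 'ε': a→1 c→6 d→2
  n1 'a': e→5  ←P0
  n2 'd': c→3
  n3 'dc': b→4
  n4 'dcb': ·  ←P1
  n5 'ae': ·  ←P2
  n6 'c': b→7
  n7 'cb': ·  ←P3

BFS fail/out derivation:
  n1('a'): parent n0 fail=0; on 'a' 0 → fail=0;  out {0}∪∅={0}
  n2('d'): parent n0 fail=0; on 'd' 0 → fail=0;  out ∅∪∅=∅
  n6('c'): parent n0 fail=0; on 'c' 0 → fail=0;  out ∅∪∅=∅
  n3('dc'): parent n2 fail=0; on 'c' 0 → fail=6;  out ∅∪∅=∅
  n5('ae'): parent n1 fail=0; on 'e' 0 → fail=0;  out {2}∪∅={2}
  n7('cb'): parent n6 fail=0; on 'b' 0 → fail=0;  out {3}∪∅={3}
  n4('dcb'): parent n3 fail=6; on 'b' 6 → fail=7;  out {1}∪{3}={1,3}

Run:
i=0 'd': node 0→2
i=1 'c': node 2→3
i=2 'b': node 3→4  emit P1@[0:2],P3@[1:2]
i=3 'a': node 4→1 (fail-walked)  emit P0@[3:3]
i=4 'e': node 1→5  emit P2@[3:4]
i=5 'c': node 5→6 (fail-walked)
i=6 'b': node 6→7  emit P3@[5:6]
i=7 'a': node 7→1 (fail-walked)  emit P0@[7:7]
i=8 'e': node 1→5  emit P2@[7:8]
i=9 'b': node 5→0 (fail-walked)
i=10 'd': node 0→2
i=11 'e': node 2→0 (fail-walked)
i=12 'a': node 0→1  emit P0@[12:12]
i=13 'a': node 1→1 (fail-walked)  emit P0@[13:13]
i=14 'c': node 1→6 (fail-walked)
i=15 'c': node 6→6 (fail-walked)
i=16 'd': node 6→2 (fail-walked)
i=17 'c': node 2→3
i=18 'c': node 3→6 (fail-walked)
i=19 'c': node 6→6 (fail-walked)
i=20 'a': node 6→1 (fail-walked)  emit P0@[20:20]
i=21 'c': node 1→6 (fail-walked)
i=22 'b': node 6→7  emit P3@[21:22]
i=23 'e': node 7→0 (fail-walked)
i=24 'a': node 0→1  emit P0@[24:24]
i=25 'd': node 1→2 (fail-walked)
i=26 'b': node 2→0 (fail-walked)
i=27 'c': node 0→6
i=28 'b': node 6→7  emit P3@[27:28]
i=29 'c': node 7→6 (fail-walked)
i=30 'c': node 6→6 (fail-walked)
i=31 'b': node 6→7  emit P3@[30:31]
i=32 'e': node 7→0 (fail-walked)
i=33 'd': node 0→2
i=34 'b': node 2→0 (fail-walked)
i=35 'a': node 0→1  emit P0@[35:35]
i=36 'd': node 1→2 (fail-walked)
i=37 'c': node 2→3
i=38 'b': node 3→4  emit P1@[36:38],P3@[37:38]
i=39 'c': node 4→6 (fail-walked)
i=40 'b': node 6→7  emit P3@[39:40]
i=41 'd': node 7→2 (fail-walked)
i=42 'b': node 2→0 (fail-walked)
i=43 'c': node 0→6
i=44 'b': node 6→7  emit P3@[43:44]
i=45 'e': node 7→0 (fail-walked)
i=46 'b': node 0→0
i=47 'd': node 0→2
i=48 'c': node 2→3
i=49 'e': node 3→0 (fail-walked)
i=50 'a': node 0→1  emit P0@[50:50]
i=51 'e': node 1→5  emit P2@[50:51]
i=52 'd': node 5→2 (fail-walked)
i=53 'c': node 2→3
i=54 'b': node 3→4  emit P1@[52:54],P3@[53:54]

Result: [[2,1],[2,3],[3,0],[4,2],[6,3],[7,0],[8,2],[12,0],[13,0],[20,0],[22,3],[24,0],[28,3],[31,3],[35,0],[38,1],[38,3],[40,3],[44,3],[50,0],[51,2],[54,1],[54,3]]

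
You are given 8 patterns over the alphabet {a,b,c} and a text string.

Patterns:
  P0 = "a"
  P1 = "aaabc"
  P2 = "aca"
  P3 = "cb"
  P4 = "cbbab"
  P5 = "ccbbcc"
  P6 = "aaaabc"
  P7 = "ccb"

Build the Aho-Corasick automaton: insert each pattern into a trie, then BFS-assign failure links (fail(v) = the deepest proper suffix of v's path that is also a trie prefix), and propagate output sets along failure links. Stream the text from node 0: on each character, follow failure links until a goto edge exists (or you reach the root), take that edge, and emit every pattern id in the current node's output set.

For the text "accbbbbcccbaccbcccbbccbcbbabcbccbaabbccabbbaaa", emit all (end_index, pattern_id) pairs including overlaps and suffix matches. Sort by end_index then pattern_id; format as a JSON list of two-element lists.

Build automaton:
Trie (insert patterns):
  0='ε' goto a→1 c→8
  1='a' goto a→2 c→6  ←P0
  2='aa' goto a→3
  3='aaa' goto a→18 b→4
  4='aaab' goto c→5
  5='aaabc' goto ·  ←P1
  6='ac' goto a→7
  7='aca' goto ·  ←P2
  8='c' goto b→9 c→13
  9='cb' goto b→10  ←P3
  10='cbb' goto a→11
  11='cbba' goto b→12
  12='cbbab' goto ·  ←P4
  13='cc' goto b→14
  14='ccb' goto b→15  ←P7
  15='ccbb' goto c→16
  16='ccbbc' goto c→17
  17='ccbbcc' goto ·  ←P5
  18='aaaa' goto b→19
  19='aaaab' goto c→20
  20='aaaabc' goto ·  ←P6

Failure links (BFS by depth):
  fail(1) 'a': from fail(0)=0 chase 'a': 0 ⇒ 0;  out={0}∪out(0)={0}
  fail(8) 'c': from fail(0)=0 chase 'c': 0 ⇒ 0;  out=∅∪out(0)=∅
  fail(2) 'aa': from fail(1)=0 chase 'a': 0 ⇒ 1;  out=∅∪out(1)={0}
  fail(6) 'ac': from fail(1)=0 chase 'c': 0 ⇒ 8;  out=∅∪out(8)=∅
  fail(9) 'cb': from fail(8)=0 chase 'b': 0 ⇒ 0;  out={3}∪out(0)={3}
  fail(13) 'cc': from fail(8)=0 chase 'c': 0 ⇒ 8;  out=∅∪out(8)=∅
  fail(3) 'aaa': from fail(2)=1 chase 'a': 1 ⇒ 2;  out=∅∪out(2)={0}
  fail(7) 'aca': from fail(6)=8 chase 'a': 8→0 ⇒ 1;  out={2}∪out(1)={0,2}
  fail(10) 'cbb': from fail(9)=0 chase 'b': 0 ⇒ 0;  out=∅∪out(0)=∅
  fail(14) 'ccb': from fail(13)=8 chase 'b': 8 ⇒ 9;  out={7}∪out(9)={3,7}
  fail(4) 'aaab': from fail(3)=2 chase 'b': 2→1→0 ⇒ 0;  out=∅∪out(0)=∅
  fail(11) 'cbba': from fail(10)=0 chase 'a': 0 ⇒ 1;  out=∅∪out(1)={0}
  fail(15) 'ccbb': from fail(14)=9 chase 'b': 9 ⇒ 10;  out=∅∪out(10)=∅
  fail(18) 'aaaa': from fail(3)=2 chase 'a': 2 ⇒ 3;  out=∅∪out(3)={0}
  fail(5) 'aaabc': from fail(4)=0 chase 'c': 0 ⇒ 8;  out={1}∪out(8)={1}
  fail(12) 'cbbab': from fail(11)=1 chase 'b': 1→0 ⇒ 0;  out={4}∪out(0)={4}
  fail(16) 'ccbbc': from fail(15)=10 chase 'c': 10→0 ⇒ 8;  out=∅∪out(8)=∅
  fail(19) 'aaaab': from fail(18)=3 chase 'b': 3 ⇒ 4;  out=∅∪out(4)=∅
  fail(17) 'ccbbcc': from fail(16)=8 chase 'c': 8 ⇒ 13;  out={5}∪out(13)={5}
  fail(20) 'aaaabc': from fail(19)=4 chase 'c': 4 ⇒ 5;  out={6}∪out(5)={1,6}

Scan:
i=0 'a': node 0→1  → match P0@[0:0]
i=1 'c': node 1→6
i=2 'c': node 6→13 ·f
i=3 'b': node 13→14  → match P3@[2:3],P7@[1:3]
i=4 'b': node 14→15
i=5 'b': node 15→0 ·f
i=6 'b': node 0→0
i=7 'c': node 0→8
i=8 'c': node 8→13
i=9 'c': node 13→13 ·f
i=10 'b': node 13→14  → match P3@[9:10],P7@[8:10]
i=11 'a': node 14→1 ·f  → match P0@[11:11]
i=12 'c': node 1→6
i=13 'c': node 6→13 ·f
i=14 'b': node 13→14  → match P3@[13:14],P7@[12:14]
i=15 'c': node 14→8 ·f
i=16 'c': node 8→13
i=17 'c': node 13→13 ·f
i=18 'b': node 13→14  → match P3@[17:18],P7@[16:18]
i=19 'b': node 14→15
i=20 'c': node 15→16
i=21 'c': node 16→17  → match P5@[16:21]
i=22 'b': node 17→14 ·f  → match P3@[21:22],P7@[20:22]
i=23 'c': node 14→8 ·f
i=24 'b': node 8→9  → match P3@[23:24]
i=25 'b': node 9→10
i=26 'a': node 10→11  → match P0@[26:26]
i=27 'b': node 11→12  → match P4@[23:27]
i=28 'c': node 12→8 ·f
i=29 'b': node 8→9  → match P3@[28:29]
i=30 'c': node 9→8 ·f
i=31 'c': node 8→13
i=32 'b': node 13→14  → match P3@[31:32],P7@[30:32]
i=33 'a': node 14→1 ·f  → match P0@[33:33]
i=34 'a': node 1→2  → match P0@[34:34]
i=35 'b': node 2→0 ·f
i=36 'b': node 0→0
i=37 'c': node 0→8
i=38 'c': node 8→13
i=39 'a': node 13→1 ·f  → match P0@[39:39]
i=40 'b': node 1→0 ·f
i=41 'b': node 0→0
i=42 'b': node 0→0
i=43 'a': node 0→1  → match P0@[43:43]
i=44 'a': node 1→2  → match P0@[44:44]
i=45 'a': node 2→3  → match P0@[45:45]

All matches (sorted): [[0,0],[3,3],[3,7],[10,3],[10,7],[11,0],[14,3],[14,7],[18,3],[18,7],[21,5],[22,3],[22,7],[24,3],[26,0],[27,4],[29,3],[32,3],[32,7],[33,0],[34,0],[39,0],[43,0],[44,0],[45,0]]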